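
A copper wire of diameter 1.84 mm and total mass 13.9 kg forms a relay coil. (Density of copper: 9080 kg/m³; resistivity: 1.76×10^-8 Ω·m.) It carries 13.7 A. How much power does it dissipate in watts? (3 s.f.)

715 W

A = π(d/2)² = π(9.2000e-04 m)² = 2.6590e-06 m²
L = m/(density·A) = 13.9/(9080×2.6590e-06) = 575.7 m
R = ρL/A = (1.76×10^-8)(575.7)/(2.6590e-06) = 3.811 Ω
P = I²R = (13.7)² × 3.811 = 715 W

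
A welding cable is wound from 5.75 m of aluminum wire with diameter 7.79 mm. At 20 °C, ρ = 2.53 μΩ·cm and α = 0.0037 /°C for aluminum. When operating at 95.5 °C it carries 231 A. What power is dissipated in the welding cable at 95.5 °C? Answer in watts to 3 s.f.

208 W

ρ = 2.53 μΩ·cm = 2.53×10^-8 Ω·m
A = π(d/2)² = π(3.8950e-03 m)² = 4.766e-05 m²
R₍20₎ = ρL/A = (2.53×10^-8)(5.75)/(4.766e-05) = 0.003052 Ω
R₍95.5₎ = R₍20₎(1 + αΔT) = 0.003052 × (1 + 0.0037×75.5) = 0.003905 Ω
P = I²R = (231)² × 0.003905 = 208 W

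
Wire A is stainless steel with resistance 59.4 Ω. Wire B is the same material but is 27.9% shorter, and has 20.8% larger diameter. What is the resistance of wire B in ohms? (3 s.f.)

29.3 Ω

R ∝ L/d², so R_B/R_A = (1 − 27.9/100) × (1 + 20.8/100)⁻²
= 0.721 × 0.6853 = 0.4941
R_B = 0.4941 × 59.4 = 29.3 Ω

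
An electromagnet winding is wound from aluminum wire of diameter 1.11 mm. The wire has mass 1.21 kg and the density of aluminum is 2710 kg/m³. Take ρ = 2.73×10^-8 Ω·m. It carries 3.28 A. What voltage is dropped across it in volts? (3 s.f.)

42.7 V

A = π(d/2)² = π(5.5500e-04 m)² = 9.6769e-07 m²
L = m/(density·A) = 1.21/(2710×9.6769e-07) = 461.4 m
R = ρL/A = (2.73×10^-8)(461.4)/(9.6769e-07) = 13.02 Ω
V = IR = 3.28 × 13.02 = 42.7 V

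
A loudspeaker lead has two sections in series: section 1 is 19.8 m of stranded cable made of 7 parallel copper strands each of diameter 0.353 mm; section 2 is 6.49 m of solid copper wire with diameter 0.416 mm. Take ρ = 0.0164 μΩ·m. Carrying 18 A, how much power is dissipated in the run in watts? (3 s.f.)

ρ = 0.0164 μΩ·m = 1.64×10^-8 Ω·m
Section 1: A_strand = π(1.7650e-04)² = 9.787e-08 m²; R₁ = ρL/(N·A_s) = (1.64×10^-8)(19.8)/(7×9.787e-08) = 0.474 Ω
Section 2: A = π(d/2)² = π(2.0800e-04 m)² = 1.359e-07 m²
R₂ = (1.64×10^-8)(6.49)/(1.359e-07) = 0.7831 Ω
R = R₁ + R₂ = 1.257 Ω
P = I²R = (18)² × 1.257 = 407 W

407 W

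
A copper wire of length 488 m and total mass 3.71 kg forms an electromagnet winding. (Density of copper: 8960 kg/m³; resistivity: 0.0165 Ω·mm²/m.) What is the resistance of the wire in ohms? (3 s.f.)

ρ = 0.0165 Ω·mm²/m = 1.65×10^-8 Ω·m
A = m/(density·L) = 3.71/(8960×488) = 8.4849e-07 m²
R = ρL/A = (1.65×10^-8)(488)/(8.4849e-07) = 9.49 Ω

9.49 Ω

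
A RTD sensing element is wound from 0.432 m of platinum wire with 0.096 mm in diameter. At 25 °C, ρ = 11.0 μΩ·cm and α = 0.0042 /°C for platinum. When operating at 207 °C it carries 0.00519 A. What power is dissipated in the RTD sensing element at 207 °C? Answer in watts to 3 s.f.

ρ = 11.0 μΩ·cm = 1.10×10^-7 Ω·m
A = π(d/2)² = π(4.8000e-05 m)² = 7.238e-09 m²
R₍25₎ = ρL/A = (1.10×10^-7)(0.432)/(7.238e-09) = 6.565 Ω
R₍207₎ = R₍25₎(1 + αΔT) = 6.565 × (1 + 0.0042×182) = 11.58 Ω
P = I²R = (0.00519)² × 11.58 = 3.12×10^-4 W

3.12×10^-4 W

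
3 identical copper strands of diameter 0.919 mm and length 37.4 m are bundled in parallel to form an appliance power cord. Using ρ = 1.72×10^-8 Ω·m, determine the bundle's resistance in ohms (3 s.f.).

A_strand = π(4.5950e-04 m)² = 6.633e-07 m²
R_strand = ρL/A = (1.72×10^-8)(37.4)/(6.633e-07) = 0.9698 Ω
R_total = R_strand/N = 0.9698/3 = 0.323 Ω

0.323 Ω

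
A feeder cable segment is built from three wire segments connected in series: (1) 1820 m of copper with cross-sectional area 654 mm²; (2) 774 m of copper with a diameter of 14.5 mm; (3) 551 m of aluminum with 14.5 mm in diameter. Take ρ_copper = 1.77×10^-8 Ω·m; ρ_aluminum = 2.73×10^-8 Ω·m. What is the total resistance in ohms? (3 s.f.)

0.223 Ω

Seg 1: A = 654 mm² = 6.540e-04 m²
R_1 = (1.77×10^-8)(1820)/(6.540e-04) = 0.04926 Ω
Seg 2: A = π(d/2)² = π(7.2500e-03 m)² = 1.651e-04 m²
R_2 = (1.77×10^-8)(774)/(1.651e-04) = 0.08296 Ω
Seg 3: A = π(d/2)² = π(7.2500e-03 m)² = 1.651e-04 m²
R_3 = (2.73×10^-8)(551)/(1.651e-04) = 0.09109 Ω
R_total = R_1 + R_2 + R_3 = 0.223 Ω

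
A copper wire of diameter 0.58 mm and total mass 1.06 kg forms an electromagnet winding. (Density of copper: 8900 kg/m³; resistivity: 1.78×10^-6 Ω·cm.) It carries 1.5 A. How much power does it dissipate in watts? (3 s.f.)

ρ = 1.78×10^-6 Ω·cm = 1.78×10^-8 Ω·m
A = π(d/2)² = π(2.9000e-04 m)² = 2.6421e-07 m²
L = m/(density·A) = 1.06/(8900×2.6421e-07) = 450.8 m
R = ρL/A = (1.78×10^-8)(450.8)/(2.6421e-07) = 30.37 Ω
P = I²R = (1.5)² × 30.37 = 68.3 W

68.3 W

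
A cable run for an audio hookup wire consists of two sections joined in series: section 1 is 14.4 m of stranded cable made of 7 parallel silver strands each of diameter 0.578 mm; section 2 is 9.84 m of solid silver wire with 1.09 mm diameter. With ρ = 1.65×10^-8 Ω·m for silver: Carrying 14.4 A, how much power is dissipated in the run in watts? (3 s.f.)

62.9 W

Section 1: A_strand = π(2.8900e-04)² = 2.624e-07 m²; R₁ = ρL/(N·A_s) = (1.65×10^-8)(14.4)/(7×2.624e-07) = 0.1294 Ω
Section 2: A = π(d/2)² = π(5.4500e-04 m)² = 9.331e-07 m²
R₂ = (1.65×10^-8)(9.84)/(9.331e-07) = 0.174 Ω
R = R₁ + R₂ = 0.3034 Ω
P = I²R = (14.4)² × 0.3034 = 62.9 W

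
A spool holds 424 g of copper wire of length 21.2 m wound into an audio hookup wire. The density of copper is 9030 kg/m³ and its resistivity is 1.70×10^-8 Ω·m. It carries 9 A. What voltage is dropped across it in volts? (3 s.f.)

A = m/(density·L) = 0.424/(9030×21.2) = 2.2148e-06 m²
R = ρL/A = (1.70×10^-8)(21.2)/(2.2148e-06) = 0.1627 Ω
V = IR = 9 × 0.1627 = 1.46 V

1.46 V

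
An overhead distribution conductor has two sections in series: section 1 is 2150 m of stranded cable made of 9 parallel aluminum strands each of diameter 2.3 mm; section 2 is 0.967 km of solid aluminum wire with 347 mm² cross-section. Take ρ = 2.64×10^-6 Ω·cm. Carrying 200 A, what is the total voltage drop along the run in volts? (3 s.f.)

ρ = 2.64×10^-6 Ω·cm = 2.64×10^-8 Ω·m
Section 1: A_strand = π(1.1500e-03)² = 4.155e-06 m²; R₁ = ρL/(N·A_s) = (2.64×10^-8)(2150)/(9×4.155e-06) = 1.518 Ω
Section 2: A = 347 mm² = 3.470e-04 m²
R₂ = (2.64×10^-8)(967)/(3.470e-04) = 0.07357 Ω
R = R₁ + R₂ = 1.592 Ω
V = IR = 200 × 1.592 = 318 V

318 V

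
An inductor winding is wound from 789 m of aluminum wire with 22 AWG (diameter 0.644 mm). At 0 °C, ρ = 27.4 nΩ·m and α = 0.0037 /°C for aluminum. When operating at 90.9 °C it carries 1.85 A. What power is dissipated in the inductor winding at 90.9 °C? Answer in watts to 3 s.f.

304 W

ρ = 27.4 nΩ·m = 2.74×10^-8 Ω·m
A = π(0.644/2 mm)² = π(3.2200e-04 m)² = 3.257e-07 m²
R₍0₎ = ρL/A = (2.74×10^-8)(789)/(3.257e-07) = 66.37 Ω
R₍90.9₎ = R₍0₎(1 + αΔT) = 66.37 × (1 + 0.0037×90.9) = 88.69 Ω
P = I²R = (1.85)² × 88.69 = 304 W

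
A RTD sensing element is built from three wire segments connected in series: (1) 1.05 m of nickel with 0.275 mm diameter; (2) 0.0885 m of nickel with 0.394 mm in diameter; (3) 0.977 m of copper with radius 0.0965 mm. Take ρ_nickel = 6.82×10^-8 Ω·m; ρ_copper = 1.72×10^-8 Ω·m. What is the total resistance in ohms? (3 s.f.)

Seg 1: A = π(d/2)² = π(1.3750e-04 m)² = 5.940e-08 m²
R_1 = (6.82×10^-8)(1.05)/(5.940e-08) = 1.206 Ω
Seg 2: A = π(d/2)² = π(1.9700e-04 m)² = 1.219e-07 m²
R_2 = (6.82×10^-8)(0.0885)/(1.219e-07) = 0.0495 Ω
Seg 3: A = πr² = π(9.6500e-05 m)² = 2.926e-08 m²
R_3 = (1.72×10^-8)(0.977)/(2.926e-08) = 0.5744 Ω
R_total = R_1 + R_2 + R_3 = 1.83 Ω

1.83 Ω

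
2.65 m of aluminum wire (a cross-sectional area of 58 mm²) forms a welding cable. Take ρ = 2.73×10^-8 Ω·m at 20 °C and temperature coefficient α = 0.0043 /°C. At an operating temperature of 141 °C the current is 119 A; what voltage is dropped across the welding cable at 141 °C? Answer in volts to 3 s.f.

0.226 V

A = 58 mm² = 5.800e-05 m²
R₍20₎ = ρL/A = (2.73×10^-8)(2.65)/(5.800e-05) = 0.001247 Ω
R₍141₎ = R₍20₎(1 + αΔT) = 0.001247 × (1 + 0.0043×121) = 0.001896 Ω
V = IR = 119 × 0.001896 = 0.226 V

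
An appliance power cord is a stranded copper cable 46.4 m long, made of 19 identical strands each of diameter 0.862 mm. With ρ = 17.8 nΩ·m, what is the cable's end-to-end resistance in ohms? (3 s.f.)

0.0745 Ω

ρ = 17.8 nΩ·m = 1.78×10^-8 Ω·m
A_strand = π(4.3100e-04 m)² = 5.836e-07 m²
R_strand = ρL/A = (1.78×10^-8)(46.4)/(5.836e-07) = 1.415 Ω
R_total = R_strand/N = 1.415/19 = 0.0745 Ω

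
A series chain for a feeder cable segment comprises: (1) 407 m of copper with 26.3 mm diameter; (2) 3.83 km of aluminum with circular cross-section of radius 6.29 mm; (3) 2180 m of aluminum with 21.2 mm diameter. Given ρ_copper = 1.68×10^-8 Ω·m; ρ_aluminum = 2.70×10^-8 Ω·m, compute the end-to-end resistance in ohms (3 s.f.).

Seg 1: A = π(d/2)² = π(1.3150e-02 m)² = 5.433e-04 m²
R_1 = (1.68×10^-8)(407)/(5.433e-04) = 0.01259 Ω
Seg 2: A = πr² = π(6.2900e-03 m)² = 1.243e-04 m²
R_2 = (2.70×10^-8)(3830)/(1.243e-04) = 0.832 Ω
Seg 3: A = π(d/2)² = π(1.0600e-02 m)² = 3.530e-04 m²
R_3 = (2.70×10^-8)(2180)/(3.530e-04) = 0.1667 Ω
R_total = R_1 + R_2 + R_3 = 1.01 Ω

1.01 Ω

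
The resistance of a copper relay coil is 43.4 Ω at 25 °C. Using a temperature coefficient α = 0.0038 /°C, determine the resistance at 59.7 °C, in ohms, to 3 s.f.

ΔT = 59.7 − 25 = 34.7 °C
R = R₀(1 + αΔT) = 43.4 × (1 + 0.0038×34.7) = 43.4 × 1.132 = 49.1 Ω

49.1 Ω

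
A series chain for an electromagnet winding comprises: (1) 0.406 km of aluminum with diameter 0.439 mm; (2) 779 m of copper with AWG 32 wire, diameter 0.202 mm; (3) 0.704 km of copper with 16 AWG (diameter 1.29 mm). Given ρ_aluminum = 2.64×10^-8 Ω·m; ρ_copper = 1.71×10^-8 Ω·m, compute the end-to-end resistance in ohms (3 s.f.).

496 Ω

Seg 1: A = π(d/2)² = π(2.1950e-04 m)² = 1.514e-07 m²
R_1 = (2.64×10^-8)(406)/(1.514e-07) = 70.81 Ω
Seg 2: A = π(0.202/2 mm)² = π(1.0100e-04 m)² = 3.205e-08 m²
R_2 = (1.71×10^-8)(779)/(3.205e-08) = 415.7 Ω
Seg 3: A = π(1.29/2 mm)² = π(6.4500e-04 m)² = 1.307e-06 m²
R_3 = (1.71×10^-8)(704)/(1.307e-06) = 9.211 Ω
R_total = R_1 + R_2 + R_3 = 496 Ω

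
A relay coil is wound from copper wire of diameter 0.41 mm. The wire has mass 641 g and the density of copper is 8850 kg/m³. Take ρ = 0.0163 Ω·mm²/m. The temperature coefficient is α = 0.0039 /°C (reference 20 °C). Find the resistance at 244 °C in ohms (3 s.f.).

ρ = 0.0163 Ω·mm²/m = 1.63×10^-8 Ω·m
A = π(d/2)² = π(2.0500e-04 m)² = 1.3203e-07 m²
L = m/(density·A) = 0.641/(8850×1.3203e-07) = 548.6 m
R = ρL/A = (1.63×10^-8)(548.6)/(1.3203e-07) = 67.73 Ω
R(244 °C) = 67.73 × (1 + 0.0039×224) = 127 Ω

127 Ω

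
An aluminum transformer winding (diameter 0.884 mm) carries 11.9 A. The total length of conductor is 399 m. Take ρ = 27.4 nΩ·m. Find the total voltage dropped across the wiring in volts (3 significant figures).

ρ = 27.4 nΩ·m = 2.74×10^-8 Ω·m
A = π(d/2)² = π(4.4200e-04 m)² = 6.138e-07 m²
R = ρL/A = (2.74×10^-8)(399)/(6.138e-07) = 17.81 Ω
V = IR = 11.9 × 17.81 = 212 V

212 V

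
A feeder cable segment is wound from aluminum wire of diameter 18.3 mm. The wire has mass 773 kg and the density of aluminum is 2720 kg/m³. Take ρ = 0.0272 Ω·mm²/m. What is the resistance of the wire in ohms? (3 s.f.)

ρ = 0.0272 Ω·mm²/m = 2.72×10^-8 Ω·m
A = π(d/2)² = π(9.1500e-03 m)² = 2.6302e-04 m²
L = m/(density·A) = 773/(2720×2.6302e-04) = 1080 m
R = ρL/A = (2.72×10^-8)(1080)/(2.6302e-04) = 0.112 Ω

0.112 Ω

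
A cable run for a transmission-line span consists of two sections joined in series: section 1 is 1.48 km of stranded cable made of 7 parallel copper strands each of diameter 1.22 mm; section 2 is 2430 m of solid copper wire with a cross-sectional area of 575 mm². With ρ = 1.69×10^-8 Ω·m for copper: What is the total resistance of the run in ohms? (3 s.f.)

Section 1: A_strand = π(6.1000e-04)² = 1.169e-06 m²; R₁ = ρL/(N·A_s) = (1.69×10^-8)(1480)/(7×1.169e-06) = 3.057 Ω
Section 2: A = 575 mm² = 5.750e-04 m²
R₂ = (1.69×10^-8)(2430)/(5.750e-04) = 0.07142 Ω
R = R₁ + R₂ = 3.13 Ω

3.13 Ω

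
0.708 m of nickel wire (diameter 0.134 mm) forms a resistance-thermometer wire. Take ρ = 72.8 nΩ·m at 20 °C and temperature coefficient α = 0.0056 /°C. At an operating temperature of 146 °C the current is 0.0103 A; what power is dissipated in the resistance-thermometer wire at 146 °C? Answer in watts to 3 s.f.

6.61×10^-4 W

ρ = 72.8 nΩ·m = 7.28×10^-8 Ω·m
A = π(d/2)² = π(6.7000e-05 m)² = 1.410e-08 m²
R₍20₎ = ρL/A = (7.28×10^-8)(0.708)/(1.410e-08) = 3.655 Ω
R₍146₎ = R₍20₎(1 + αΔT) = 3.655 × (1 + 0.0056×126) = 6.234 Ω
P = I²R = (0.0103)² × 6.234 = 6.61×10^-4 W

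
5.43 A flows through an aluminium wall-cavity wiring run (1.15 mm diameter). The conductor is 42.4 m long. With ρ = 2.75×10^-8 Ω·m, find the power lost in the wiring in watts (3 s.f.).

33.1 W

A = π(d/2)² = π(5.7500e-04 m)² = 1.039e-06 m²
R = ρL/A = (2.75×10^-8)(42.4)/(1.039e-06) = 1.123 Ω
P = I²R = (5.43)² × 1.123 = 33.1 W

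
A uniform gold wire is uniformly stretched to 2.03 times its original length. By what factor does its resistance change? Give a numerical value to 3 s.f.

Volume constant ⇒ A' = A/k with k = 2.03. R' = ρ(kL)/(A/k) = k²R.
Factor = 4.12

4.12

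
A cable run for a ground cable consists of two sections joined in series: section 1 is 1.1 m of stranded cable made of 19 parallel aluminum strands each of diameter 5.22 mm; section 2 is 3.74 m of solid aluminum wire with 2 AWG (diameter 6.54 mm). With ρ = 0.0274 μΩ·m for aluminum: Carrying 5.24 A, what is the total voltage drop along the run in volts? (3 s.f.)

ρ = 0.0274 μΩ·m = 2.74×10^-8 Ω·m
Section 1: A_strand = π(2.6100e-03)² = 2.140e-05 m²; R₁ = ρL/(N·A_s) = (2.74×10^-8)(1.1)/(19×2.140e-05) = 7.412×10^-5 Ω
Section 2: A = π(6.54/2 mm)² = π(3.2700e-03 m)² = 3.359e-05 m²
R₂ = (2.74×10^-8)(3.74)/(3.359e-05) = 0.003051 Ω
R = R₁ + R₂ = 0.003125 Ω
V = IR = 5.24 × 0.003125 = 0.0164 V

0.0164 V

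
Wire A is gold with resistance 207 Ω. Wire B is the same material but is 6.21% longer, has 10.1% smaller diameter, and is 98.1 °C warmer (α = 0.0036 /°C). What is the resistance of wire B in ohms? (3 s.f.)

368 Ω

R ∝ ρL/d² with ρ ∝ (1+αΔT), so R_B/R_A = (1 + 6.21/100) × (1 − 10.1/100)⁻² × (1 + 0.0036×98.1)
= 1.062 × 1.237 × 1.353 = 1.778
R_B = 1.778 × 207 = 368 Ω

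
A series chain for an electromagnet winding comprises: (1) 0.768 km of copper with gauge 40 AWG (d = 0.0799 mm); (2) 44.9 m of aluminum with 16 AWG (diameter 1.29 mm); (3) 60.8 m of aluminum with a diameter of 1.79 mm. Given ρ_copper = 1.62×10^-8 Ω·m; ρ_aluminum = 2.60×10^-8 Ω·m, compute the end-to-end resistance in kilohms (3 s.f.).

2.48 kΩ

Seg 1: A = π(0.0799/2 mm)² = π(3.9950e-05 m)² = 5.014e-09 m²
R_1 = (1.62×10^-8)(768)/(5.014e-09) = 2481 Ω
Seg 2: A = π(1.29/2 mm)² = π(6.4500e-04 m)² = 1.307e-06 m²
R_2 = (2.60×10^-8)(44.9)/(1.307e-06) = 0.8932 Ω
Seg 3: A = π(d/2)² = π(8.9500e-04 m)² = 2.516e-06 m²
R_3 = (2.60×10^-8)(60.8)/(2.516e-06) = 0.6282 Ω
R_total = R_1 + R_2 + R_3 = 2.48 kΩ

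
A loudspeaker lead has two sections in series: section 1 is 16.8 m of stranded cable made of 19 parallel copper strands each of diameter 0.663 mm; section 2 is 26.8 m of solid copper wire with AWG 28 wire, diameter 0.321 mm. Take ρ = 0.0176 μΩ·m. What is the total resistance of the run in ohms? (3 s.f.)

5.87 Ω

ρ = 0.0176 μΩ·m = 1.76×10^-8 Ω·m
Section 1: A_strand = π(3.3150e-04)² = 3.452e-07 m²; R₁ = ρL/(N·A_s) = (1.76×10^-8)(16.8)/(19×3.452e-07) = 0.04508 Ω
Section 2: A = π(0.321/2 mm)² = π(1.6050e-04 m)² = 8.093e-08 m²
R₂ = (1.76×10^-8)(26.8)/(8.093e-08) = 5.828 Ω
R = R₁ + R₂ = 5.87 Ω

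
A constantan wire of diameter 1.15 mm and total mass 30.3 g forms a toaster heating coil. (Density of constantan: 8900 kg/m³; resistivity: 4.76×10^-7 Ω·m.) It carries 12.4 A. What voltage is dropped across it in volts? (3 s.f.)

18.6 V

A = π(d/2)² = π(5.7500e-04 m)² = 1.0387e-06 m²
L = m/(density·A) = 0.0303/(8900×1.0387e-06) = 3.278 m
R = ρL/A = (4.76×10^-7)(3.278)/(1.0387e-06) = 1.502 Ω
V = IR = 12.4 × 1.502 = 18.6 V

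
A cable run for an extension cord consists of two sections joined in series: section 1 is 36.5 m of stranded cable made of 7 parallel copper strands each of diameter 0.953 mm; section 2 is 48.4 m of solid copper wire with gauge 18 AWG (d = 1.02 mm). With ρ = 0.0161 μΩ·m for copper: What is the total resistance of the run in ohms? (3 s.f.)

ρ = 0.0161 μΩ·m = 1.61×10^-8 Ω·m
Section 1: A_strand = π(4.7650e-04)² = 7.133e-07 m²; R₁ = ρL/(N·A_s) = (1.61×10^-8)(36.5)/(7×7.133e-07) = 0.1177 Ω
Section 2: A = π(1.02/2 mm)² = π(5.1000e-04 m)² = 8.171e-07 m²
R₂ = (1.61×10^-8)(48.4)/(8.171e-07) = 0.9536 Ω
R = R₁ + R₂ = 1.07 Ω

1.07 Ω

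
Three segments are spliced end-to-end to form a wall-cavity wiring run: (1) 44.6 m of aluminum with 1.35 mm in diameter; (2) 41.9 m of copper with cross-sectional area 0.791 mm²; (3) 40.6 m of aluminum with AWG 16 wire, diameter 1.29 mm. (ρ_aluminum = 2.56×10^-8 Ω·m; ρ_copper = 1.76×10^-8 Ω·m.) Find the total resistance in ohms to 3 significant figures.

2.53 Ω

Seg 1: A = π(d/2)² = π(6.7500e-04 m)² = 1.431e-06 m²
R_1 = (2.56×10^-8)(44.6)/(1.431e-06) = 0.7977 Ω
Seg 2: A = 0.791 mm² = 7.910e-07 m²
R_2 = (1.76×10^-8)(41.9)/(7.910e-07) = 0.9323 Ω
Seg 3: A = π(1.29/2 mm)² = π(6.4500e-04 m)² = 1.307e-06 m²
R_3 = (2.56×10^-8)(40.6)/(1.307e-06) = 0.7952 Ω
R_total = R_1 + R_2 + R_3 = 2.53 Ω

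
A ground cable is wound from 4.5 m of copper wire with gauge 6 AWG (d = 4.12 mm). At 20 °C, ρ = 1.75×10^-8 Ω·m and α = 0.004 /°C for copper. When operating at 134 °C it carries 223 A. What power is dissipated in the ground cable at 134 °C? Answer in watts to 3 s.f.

A = π(4.12/2 mm)² = π(2.0600e-03 m)² = 1.333e-05 m²
R₍20₎ = ρL/A = (1.75×10^-8)(4.5)/(1.333e-05) = 0.005907 Ω
R₍134₎ = R₍20₎(1 + αΔT) = 0.005907 × (1 + 0.004×114) = 0.008601 Ω
P = I²R = (223)² × 0.008601 = 428 W

428 W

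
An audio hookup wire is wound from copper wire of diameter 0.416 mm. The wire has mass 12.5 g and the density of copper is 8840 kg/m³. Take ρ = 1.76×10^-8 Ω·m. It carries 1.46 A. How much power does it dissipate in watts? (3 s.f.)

A = π(d/2)² = π(2.0800e-04 m)² = 1.3592e-07 m²
L = m/(density·A) = 0.0125/(8840×1.3592e-07) = 10.4 m
R = ρL/A = (1.76×10^-8)(10.4)/(1.3592e-07) = 1.347 Ω
P = I²R = (1.46)² × 1.347 = 2.87 W

2.87 W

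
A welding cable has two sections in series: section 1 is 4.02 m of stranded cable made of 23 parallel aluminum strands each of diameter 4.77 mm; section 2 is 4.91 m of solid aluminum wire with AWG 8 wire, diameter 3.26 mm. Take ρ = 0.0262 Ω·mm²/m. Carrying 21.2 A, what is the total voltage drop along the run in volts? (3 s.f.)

ρ = 0.0262 Ω·mm²/m = 2.62×10^-8 Ω·m
Section 1: A_strand = π(2.3850e-03)² = 1.787e-05 m²; R₁ = ρL/(N·A_s) = (2.62×10^-8)(4.02)/(23×1.787e-05) = 2.563×10^-4 Ω
Section 2: A = π(3.26/2 mm)² = π(1.6300e-03 m)² = 8.347e-06 m²
R₂ = (2.62×10^-8)(4.91)/(8.347e-06) = 0.01541 Ω
R = R₁ + R₂ = 0.01567 Ω
V = IR = 21.2 × 0.01567 = 0.332 V

0.332 V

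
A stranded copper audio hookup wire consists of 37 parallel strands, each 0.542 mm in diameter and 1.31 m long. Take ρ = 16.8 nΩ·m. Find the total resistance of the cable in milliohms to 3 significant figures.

2.58 mΩ

ρ = 16.8 nΩ·m = 1.68×10^-8 Ω·m
A_strand = π(2.7100e-04 m)² = 2.307e-07 m²
R_strand = ρL/A = (1.68×10^-8)(1.31)/(2.307e-07) = 0.09539 Ω
R_total = R_strand/N = 0.09539/37 = 2.58 mΩ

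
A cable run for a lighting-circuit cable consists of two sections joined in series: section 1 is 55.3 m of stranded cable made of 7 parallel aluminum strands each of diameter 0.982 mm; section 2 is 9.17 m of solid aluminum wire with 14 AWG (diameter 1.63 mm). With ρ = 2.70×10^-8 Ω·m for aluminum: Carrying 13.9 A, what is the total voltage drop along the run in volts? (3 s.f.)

5.56 V

Section 1: A_strand = π(4.9100e-04)² = 7.574e-07 m²; R₁ = ρL/(N·A_s) = (2.70×10^-8)(55.3)/(7×7.574e-07) = 0.2816 Ω
Section 2: A = π(1.63/2 mm)² = π(8.1500e-04 m)² = 2.087e-06 m²
R₂ = (2.70×10^-8)(9.17)/(2.087e-06) = 0.1187 Ω
R = R₁ + R₂ = 0.4003 Ω
V = IR = 13.9 × 0.4003 = 5.56 V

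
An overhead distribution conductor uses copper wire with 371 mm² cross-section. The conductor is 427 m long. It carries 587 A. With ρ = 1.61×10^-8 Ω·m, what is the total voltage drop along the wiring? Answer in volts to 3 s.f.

10.9 V

A = 371 mm² = 3.710e-04 m²
R = ρL/A = (1.61×10^-8)(427)/(3.710e-04) = 0.01853 Ω
V = IR = 587 × 0.01853 = 10.9 V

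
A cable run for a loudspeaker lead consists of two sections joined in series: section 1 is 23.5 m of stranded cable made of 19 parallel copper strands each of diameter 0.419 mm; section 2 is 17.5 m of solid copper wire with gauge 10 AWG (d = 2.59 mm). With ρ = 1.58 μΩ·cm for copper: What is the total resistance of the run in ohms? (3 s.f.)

0.194 Ω

ρ = 1.58 μΩ·cm = 1.58×10^-8 Ω·m
Section 1: A_strand = π(2.0950e-04)² = 1.379e-07 m²; R₁ = ρL/(N·A_s) = (1.58×10^-8)(23.5)/(19×1.379e-07) = 0.1417 Ω
Section 2: A = π(2.59/2 mm)² = π(1.2950e-03 m)² = 5.269e-06 m²
R₂ = (1.58×10^-8)(17.5)/(5.269e-06) = 0.05248 Ω
R = R₁ + R₂ = 0.194 Ω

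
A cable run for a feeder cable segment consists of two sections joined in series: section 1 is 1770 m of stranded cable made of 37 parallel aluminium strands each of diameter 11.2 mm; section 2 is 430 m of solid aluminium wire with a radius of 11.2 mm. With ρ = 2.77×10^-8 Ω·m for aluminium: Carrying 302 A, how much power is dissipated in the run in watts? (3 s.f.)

Section 1: A_strand = π(5.6000e-03)² = 9.852e-05 m²; R₁ = ρL/(N·A_s) = (2.77×10^-8)(1770)/(37×9.852e-05) = 0.01345 Ω
Section 2: A = πr² = π(1.1200e-02 m)² = 3.941e-04 m²
R₂ = (2.77×10^-8)(430)/(3.941e-04) = 0.03022 Ω
R = R₁ + R₂ = 0.04367 Ω
P = I²R = (302)² × 0.04367 = 3980 W

3980 W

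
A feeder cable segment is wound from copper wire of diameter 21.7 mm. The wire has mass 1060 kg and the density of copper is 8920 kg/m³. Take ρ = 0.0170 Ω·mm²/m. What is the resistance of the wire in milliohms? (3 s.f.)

ρ = 0.0170 Ω·mm²/m = 1.70×10^-8 Ω·m
A = π(d/2)² = π(1.0850e-02 m)² = 3.6984e-04 m²
L = m/(density·A) = 1060/(8920×3.6984e-04) = 321.3 m
R = ρL/A = (1.70×10^-8)(321.3)/(3.6984e-04) = 14.8 mΩ

14.8 mΩ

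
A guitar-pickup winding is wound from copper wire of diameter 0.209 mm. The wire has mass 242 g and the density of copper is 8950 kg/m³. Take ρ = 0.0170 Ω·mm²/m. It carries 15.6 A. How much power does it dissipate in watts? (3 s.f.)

95000 W

ρ = 0.0170 Ω·mm²/m = 1.70×10^-8 Ω·m
A = π(d/2)² = π(1.0450e-04 m)² = 3.4307e-08 m²
L = m/(density·A) = 0.242/(8950×3.4307e-08) = 788.2 m
R = ρL/A = (1.70×10^-8)(788.2)/(3.4307e-08) = 390.5 Ω
P = I²R = (15.6)² × 390.5 = 95000 W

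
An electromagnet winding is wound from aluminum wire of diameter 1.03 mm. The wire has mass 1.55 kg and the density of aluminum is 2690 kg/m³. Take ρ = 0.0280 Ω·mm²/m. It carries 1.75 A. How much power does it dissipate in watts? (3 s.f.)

ρ = 0.0280 Ω·mm²/m = 2.80×10^-8 Ω·m
A = π(d/2)² = π(5.1500e-04 m)² = 8.3323e-07 m²
L = m/(density·A) = 1.55/(2690×8.3323e-07) = 691.5 m
R = ρL/A = (2.80×10^-8)(691.5)/(8.3323e-07) = 23.24 Ω
P = I²R = (1.75)² × 23.24 = 71.2 W

71.2 W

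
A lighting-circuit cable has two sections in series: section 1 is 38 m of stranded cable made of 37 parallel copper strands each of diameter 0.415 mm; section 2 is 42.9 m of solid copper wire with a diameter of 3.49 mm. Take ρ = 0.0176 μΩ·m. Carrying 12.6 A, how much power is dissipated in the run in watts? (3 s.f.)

ρ = 0.0176 μΩ·m = 1.76×10^-8 Ω·m
Section 1: A_strand = π(2.0750e-04)² = 1.353e-07 m²; R₁ = ρL/(N·A_s) = (1.76×10^-8)(38)/(37×1.353e-07) = 0.1336 Ω
Section 2: A = π(d/2)² = π(1.7450e-03 m)² = 9.566e-06 m²
R₂ = (1.76×10^-8)(42.9)/(9.566e-06) = 0.07893 Ω
R = R₁ + R₂ = 0.2126 Ω
P = I²R = (12.6)² × 0.2126 = 33.7 W

33.7 W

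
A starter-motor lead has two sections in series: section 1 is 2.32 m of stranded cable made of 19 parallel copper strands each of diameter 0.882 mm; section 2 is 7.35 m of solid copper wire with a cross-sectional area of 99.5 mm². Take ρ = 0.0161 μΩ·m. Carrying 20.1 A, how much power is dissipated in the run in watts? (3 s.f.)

1.78 W

ρ = 0.0161 μΩ·m = 1.61×10^-8 Ω·m
Section 1: A_strand = π(4.4100e-04)² = 6.110e-07 m²; R₁ = ρL/(N·A_s) = (1.61×10^-8)(2.32)/(19×6.110e-07) = 0.003218 Ω
Section 2: A = 99.5 mm² = 9.950e-05 m²
R₂ = (1.61×10^-8)(7.35)/(9.950e-05) = 0.001189 Ω
R = R₁ + R₂ = 0.004407 Ω
P = I²R = (20.1)² × 0.004407 = 1.78 W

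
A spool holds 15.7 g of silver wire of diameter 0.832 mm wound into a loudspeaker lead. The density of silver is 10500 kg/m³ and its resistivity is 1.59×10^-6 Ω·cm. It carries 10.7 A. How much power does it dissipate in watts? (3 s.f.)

9.21 W

ρ = 1.59×10^-6 Ω·cm = 1.59×10^-8 Ω·m
A = π(d/2)² = π(4.1600e-04 m)² = 5.4367e-07 m²
L = m/(density·A) = 0.0157/(10500×5.4367e-07) = 2.75 m
R = ρL/A = (1.59×10^-8)(2.75)/(5.4367e-07) = 0.08043 Ω
P = I²R = (10.7)² × 0.08043 = 9.21 W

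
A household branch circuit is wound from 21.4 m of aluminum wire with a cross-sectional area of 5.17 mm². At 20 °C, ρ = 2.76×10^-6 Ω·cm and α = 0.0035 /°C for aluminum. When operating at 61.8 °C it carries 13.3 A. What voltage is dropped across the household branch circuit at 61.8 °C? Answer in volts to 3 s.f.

ρ = 2.76×10^-6 Ω·cm = 2.76×10^-8 Ω·m
A = 5.17 mm² = 5.170e-06 m²
R₍20₎ = ρL/A = (2.76×10^-8)(21.4)/(5.170e-06) = 0.1142 Ω
R₍61.8₎ = R₍20₎(1 + αΔT) = 0.1142 × (1 + 0.0035×41.8) = 0.131 Ω
V = IR = 13.3 × 0.131 = 1.74 V

1.74 V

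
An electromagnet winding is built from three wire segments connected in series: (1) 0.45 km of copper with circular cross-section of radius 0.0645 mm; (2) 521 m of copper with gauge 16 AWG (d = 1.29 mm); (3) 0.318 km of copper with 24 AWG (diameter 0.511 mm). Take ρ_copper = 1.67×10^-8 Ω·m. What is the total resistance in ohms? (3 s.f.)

608 Ω

Seg 1: A = πr² = π(6.4500e-05 m)² = 1.307e-08 m²
R_1 = (1.67×10^-8)(450)/(1.307e-08) = 575 Ω
Seg 2: A = π(1.29/2 mm)² = π(6.4500e-04 m)² = 1.307e-06 m²
R_2 = (1.67×10^-8)(521)/(1.307e-06) = 6.657 Ω
Seg 3: A = π(0.511/2 mm)² = π(2.5550e-04 m)² = 2.051e-07 m²
R_3 = (1.67×10^-8)(318)/(2.051e-07) = 25.89 Ω
R_total = R_1 + R_2 + R_3 = 608 Ω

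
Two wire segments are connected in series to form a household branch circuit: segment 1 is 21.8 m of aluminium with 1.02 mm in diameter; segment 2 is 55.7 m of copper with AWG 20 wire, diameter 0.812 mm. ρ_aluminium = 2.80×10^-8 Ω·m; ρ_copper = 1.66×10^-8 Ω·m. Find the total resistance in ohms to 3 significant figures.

Segment 1: A = π(d/2)² = π(5.1000e-04 m)² = 8.171e-07 m²
R₁ = ρL/A = (2.80×10^-8)(21.8)/(8.171e-07) = 0.747 Ω
Segment 2: A = π(0.812/2 mm)² = π(4.0600e-04 m)² = 5.178e-07 m²
R₂ = (1.66×10^-8)(55.7)/(5.178e-07) = 1.786 Ω
R = R₁ + R₂ = 2.53 Ω

2.53 Ω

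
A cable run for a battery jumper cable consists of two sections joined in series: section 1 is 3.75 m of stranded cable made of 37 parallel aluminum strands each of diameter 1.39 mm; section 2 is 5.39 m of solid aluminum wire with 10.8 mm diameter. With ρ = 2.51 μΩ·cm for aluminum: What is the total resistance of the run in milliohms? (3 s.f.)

3.15 mΩ

ρ = 2.51 μΩ·cm = 2.51×10^-8 Ω·m
Section 1: A_strand = π(6.9500e-04)² = 1.517e-06 m²; R₁ = ρL/(N·A_s) = (2.51×10^-8)(3.75)/(37×1.517e-06) = 0.001676 Ω
Section 2: A = π(d/2)² = π(5.4000e-03 m)² = 9.161e-05 m²
R₂ = (2.51×10^-8)(5.39)/(9.161e-05) = 0.001477 Ω
R = R₁ + R₂ = 3.15 mΩ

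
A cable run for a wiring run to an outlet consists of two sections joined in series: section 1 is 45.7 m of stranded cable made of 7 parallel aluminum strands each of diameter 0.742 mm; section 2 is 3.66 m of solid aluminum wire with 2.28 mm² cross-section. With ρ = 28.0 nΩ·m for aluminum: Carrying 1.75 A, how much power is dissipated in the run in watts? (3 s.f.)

1.43 W

ρ = 28.0 nΩ·m = 2.80×10^-8 Ω·m
Section 1: A_strand = π(3.7100e-04)² = 4.324e-07 m²; R₁ = ρL/(N·A_s) = (2.80×10^-8)(45.7)/(7×4.324e-07) = 0.4227 Ω
Section 2: A = 2.28 mm² = 2.280e-06 m²
R₂ = (2.80×10^-8)(3.66)/(2.280e-06) = 0.04495 Ω
R = R₁ + R₂ = 0.4677 Ω
P = I²R = (1.75)² × 0.4677 = 1.43 W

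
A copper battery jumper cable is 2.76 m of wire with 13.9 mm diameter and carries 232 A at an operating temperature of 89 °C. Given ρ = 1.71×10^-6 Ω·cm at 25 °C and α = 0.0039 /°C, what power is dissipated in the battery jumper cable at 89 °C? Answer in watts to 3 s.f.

ρ = 1.71×10^-6 Ω·cm = 1.71×10^-8 Ω·m
A = π(d/2)² = π(6.9500e-03 m)² = 1.517e-04 m²
R₍25₎ = ρL/A = (1.71×10^-8)(2.76)/(1.517e-04) = 3.110×10^-4 Ω
R₍89₎ = R₍25₎(1 + αΔT) = 3.110×10^-4 × (1 + 0.0039×64) = 3.886×10^-4 Ω
P = I²R = (232)² × 3.886×10^-4 = 20.9 W

20.9 W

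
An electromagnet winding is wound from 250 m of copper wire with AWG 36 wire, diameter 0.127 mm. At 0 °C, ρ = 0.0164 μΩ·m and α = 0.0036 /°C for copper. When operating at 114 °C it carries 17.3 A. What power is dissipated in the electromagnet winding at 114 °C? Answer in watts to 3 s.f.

1.37×10^5 W

ρ = 0.0164 μΩ·m = 1.64×10^-8 Ω·m
A = π(0.127/2 mm)² = π(6.3500e-05 m)² = 1.267e-08 m²
R₍0₎ = ρL/A = (1.64×10^-8)(250)/(1.267e-08) = 323.7 Ω
R₍114₎ = R₍0₎(1 + αΔT) = 323.7 × (1 + 0.0036×114) = 456.5 Ω
P = I²R = (17.3)² × 456.5 = 1.37×10^5 W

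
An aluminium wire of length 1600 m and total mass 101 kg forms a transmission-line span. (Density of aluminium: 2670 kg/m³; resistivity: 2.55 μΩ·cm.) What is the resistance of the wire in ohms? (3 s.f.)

ρ = 2.55 μΩ·cm = 2.55×10^-8 Ω·m
A = m/(density·L) = 101/(2670×1600) = 2.3642e-05 m²
R = ρL/A = (2.55×10^-8)(1600)/(2.3642e-05) = 1.73 Ω

1.73 Ω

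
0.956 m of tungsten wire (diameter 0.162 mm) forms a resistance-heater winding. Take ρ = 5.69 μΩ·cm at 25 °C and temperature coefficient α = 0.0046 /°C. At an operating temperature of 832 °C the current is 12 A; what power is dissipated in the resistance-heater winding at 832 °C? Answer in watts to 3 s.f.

ρ = 5.69 μΩ·cm = 5.69×10^-8 Ω·m
A = π(d/2)² = π(8.1000e-05 m)² = 2.061e-08 m²
R₍25₎ = ρL/A = (5.69×10^-8)(0.956)/(2.061e-08) = 2.639 Ω
R₍832₎ = R₍25₎(1 + αΔT) = 2.639 × (1 + 0.0046×807) = 12.44 Ω
P = I²R = (12)² × 12.44 = 1790 W

1790 W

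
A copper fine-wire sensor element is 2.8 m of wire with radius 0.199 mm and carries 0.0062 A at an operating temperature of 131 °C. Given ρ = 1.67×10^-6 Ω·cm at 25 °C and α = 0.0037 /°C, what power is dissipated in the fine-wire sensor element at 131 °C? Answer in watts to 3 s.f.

2.01×10^-5 W

ρ = 1.67×10^-6 Ω·cm = 1.67×10^-8 Ω·m
A = πr² = π(1.9900e-04 m)² = 1.244e-07 m²
R₍25₎ = ρL/A = (1.67×10^-8)(2.8)/(1.244e-07) = 0.3759 Ω
R₍131₎ = R₍25₎(1 + αΔT) = 0.3759 × (1 + 0.0037×106) = 0.5233 Ω
P = I²R = (0.0062)² × 0.5233 = 2.01×10^-5 W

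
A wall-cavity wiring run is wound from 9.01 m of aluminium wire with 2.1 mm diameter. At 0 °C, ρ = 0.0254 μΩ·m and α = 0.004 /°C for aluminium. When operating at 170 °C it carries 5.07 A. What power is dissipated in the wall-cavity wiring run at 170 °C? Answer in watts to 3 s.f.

2.85 W

ρ = 0.0254 μΩ·m = 2.54×10^-8 Ω·m
A = π(d/2)² = π(1.0500e-03 m)² = 3.464e-06 m²
R₍0₎ = ρL/A = (2.54×10^-8)(9.01)/(3.464e-06) = 0.06607 Ω
R₍170₎ = R₍0₎(1 + αΔT) = 0.06607 × (1 + 0.004×170) = 0.111 Ω
P = I²R = (5.07)² × 0.111 = 2.85 W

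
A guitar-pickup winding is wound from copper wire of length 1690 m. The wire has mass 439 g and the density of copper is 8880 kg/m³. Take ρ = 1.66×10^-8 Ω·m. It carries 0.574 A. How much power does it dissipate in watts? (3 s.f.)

A = m/(density·L) = 0.439/(8880×1690) = 2.9253e-08 m²
R = ρL/A = (1.66×10^-8)(1690)/(2.9253e-08) = 959 Ω
P = I²R = (0.574)² × 959 = 316 W

316 W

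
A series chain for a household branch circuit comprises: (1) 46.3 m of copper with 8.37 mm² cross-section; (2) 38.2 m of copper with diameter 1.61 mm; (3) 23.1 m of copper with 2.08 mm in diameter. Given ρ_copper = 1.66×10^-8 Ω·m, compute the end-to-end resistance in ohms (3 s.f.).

0.516 Ω

Seg 1: A = 8.37 mm² = 8.370e-06 m²
R_1 = (1.66×10^-8)(46.3)/(8.370e-06) = 0.09183 Ω
Seg 2: A = π(d/2)² = π(8.0500e-04 m)² = 2.036e-06 m²
R_2 = (1.66×10^-8)(38.2)/(2.036e-06) = 0.3115 Ω
Seg 3: A = π(d/2)² = π(1.0400e-03 m)² = 3.398e-06 m²
R_3 = (1.66×10^-8)(23.1)/(3.398e-06) = 0.1129 Ω
R_total = R_1 + R_2 + R_3 = 0.516 Ω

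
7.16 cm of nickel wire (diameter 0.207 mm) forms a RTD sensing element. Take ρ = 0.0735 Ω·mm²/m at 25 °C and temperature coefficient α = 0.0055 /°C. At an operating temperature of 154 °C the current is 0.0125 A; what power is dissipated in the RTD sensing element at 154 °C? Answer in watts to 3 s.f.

ρ = 0.0735 Ω·mm²/m = 7.35×10^-8 Ω·m
A = π(d/2)² = π(1.0350e-04 m)² = 3.365e-08 m²
R₍25₎ = ρL/A = (7.35×10^-8)(0.0716)/(3.365e-08) = 0.1564 Ω
R₍154₎ = R₍25₎(1 + αΔT) = 0.1564 × (1 + 0.0055×129) = 0.2673 Ω
P = I²R = (0.0125)² × 0.2673 = 4.18×10^-5 W

4.18×10^-5 W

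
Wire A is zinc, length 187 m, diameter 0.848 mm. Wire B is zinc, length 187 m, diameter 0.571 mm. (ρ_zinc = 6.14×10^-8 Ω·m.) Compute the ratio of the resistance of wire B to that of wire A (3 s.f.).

2.21

R ∝ ρL/d², so R_B/R_A = (d_A/d_B)²
= (0.848/0.571)² = 2.21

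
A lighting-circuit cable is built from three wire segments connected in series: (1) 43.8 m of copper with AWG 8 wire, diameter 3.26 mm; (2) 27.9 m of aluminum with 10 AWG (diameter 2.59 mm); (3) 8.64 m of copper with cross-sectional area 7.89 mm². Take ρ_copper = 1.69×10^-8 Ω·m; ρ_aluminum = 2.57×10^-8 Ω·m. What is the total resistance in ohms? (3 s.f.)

0.243 Ω

Seg 1: A = π(3.26/2 mm)² = π(1.6300e-03 m)² = 8.347e-06 m²
R_1 = (1.69×10^-8)(43.8)/(8.347e-06) = 0.08868 Ω
Seg 2: A = π(2.59/2 mm)² = π(1.2950e-03 m)² = 5.269e-06 m²
R_2 = (2.57×10^-8)(27.9)/(5.269e-06) = 0.1361 Ω
Seg 3: A = 7.89 mm² = 7.890e-06 m²
R_3 = (1.69×10^-8)(8.64)/(7.890e-06) = 0.01851 Ω
R_total = R_1 + R_2 + R_3 = 0.243 Ω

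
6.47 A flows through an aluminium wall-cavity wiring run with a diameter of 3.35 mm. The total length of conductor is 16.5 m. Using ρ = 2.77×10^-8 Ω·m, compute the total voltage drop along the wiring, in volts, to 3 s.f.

0.335 V

A = π(d/2)² = π(1.6750e-03 m)² = 8.814e-06 m²
R = ρL/A = (2.77×10^-8)(16.5)/(8.814e-06) = 0.05185 Ω
V = IR = 6.47 × 0.05185 = 0.335 V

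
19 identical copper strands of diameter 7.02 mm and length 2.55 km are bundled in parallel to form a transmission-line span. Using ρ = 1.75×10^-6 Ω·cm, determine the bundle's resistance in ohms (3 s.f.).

ρ = 1.75×10^-6 Ω·cm = 1.75×10^-8 Ω·m
A_strand = π(3.5100e-03 m)² = 3.870e-05 m²
R_strand = ρL/A = (1.75×10^-8)(2550)/(3.870e-05) = 1.153 Ω
R_total = R_strand/N = 1.153/19 = 0.0607 Ω

0.0607 Ω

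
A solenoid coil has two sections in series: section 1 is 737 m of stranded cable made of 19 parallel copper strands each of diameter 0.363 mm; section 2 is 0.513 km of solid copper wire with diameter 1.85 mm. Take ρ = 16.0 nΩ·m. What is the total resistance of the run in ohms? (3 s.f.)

9.05 Ω

ρ = 16.0 nΩ·m = 1.60×10^-8 Ω·m
Section 1: A_strand = π(1.8150e-04)² = 1.035e-07 m²; R₁ = ρL/(N·A_s) = (1.60×10^-8)(737)/(19×1.035e-07) = 5.997 Ω
Section 2: A = π(d/2)² = π(9.2500e-04 m)² = 2.688e-06 m²
R₂ = (1.60×10^-8)(513)/(2.688e-06) = 3.054 Ω
R = R₁ + R₂ = 9.05 Ω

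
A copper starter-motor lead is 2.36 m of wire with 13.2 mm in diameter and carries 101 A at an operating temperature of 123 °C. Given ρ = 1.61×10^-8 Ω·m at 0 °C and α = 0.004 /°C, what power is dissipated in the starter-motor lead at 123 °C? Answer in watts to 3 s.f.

4.23 W

A = π(d/2)² = π(6.6000e-03 m)² = 1.368e-04 m²
R₍0₎ = ρL/A = (1.61×10^-8)(2.36)/(1.368e-04) = 2.777×10^-4 Ω
R₍123₎ = R₍0₎(1 + αΔT) = 2.777×10^-4 × (1 + 0.004×123) = 4.143×10^-4 Ω
P = I²R = (101)² × 4.143×10^-4 = 4.23 W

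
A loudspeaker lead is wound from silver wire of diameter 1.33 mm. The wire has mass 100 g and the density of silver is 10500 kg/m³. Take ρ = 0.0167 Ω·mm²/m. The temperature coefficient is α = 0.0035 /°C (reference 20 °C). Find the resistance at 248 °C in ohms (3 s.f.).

ρ = 0.0167 Ω·mm²/m = 1.67×10^-8 Ω·m
A = π(d/2)² = π(6.6500e-04 m)² = 1.3893e-06 m²
L = m/(density·A) = 0.1/(10500×1.3893e-06) = 6.855 m
R = ρL/A = (1.67×10^-8)(6.855)/(1.3893e-06) = 0.0824 Ω
R(248 °C) = 0.0824 × (1 + 0.0035×228) = 0.148 Ω

0.148 Ω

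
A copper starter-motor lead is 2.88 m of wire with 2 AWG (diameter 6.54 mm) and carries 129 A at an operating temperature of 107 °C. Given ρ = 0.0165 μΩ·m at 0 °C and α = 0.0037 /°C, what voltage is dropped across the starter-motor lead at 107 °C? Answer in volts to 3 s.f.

0.255 V

ρ = 0.0165 μΩ·m = 1.65×10^-8 Ω·m
A = π(6.54/2 mm)² = π(3.2700e-03 m)² = 3.359e-05 m²
R₍0₎ = ρL/A = (1.65×10^-8)(2.88)/(3.359e-05) = 0.001415 Ω
R₍107₎ = R₍0₎(1 + αΔT) = 0.001415 × (1 + 0.0037×107) = 0.001975 Ω
V = IR = 129 × 0.001975 = 0.255 V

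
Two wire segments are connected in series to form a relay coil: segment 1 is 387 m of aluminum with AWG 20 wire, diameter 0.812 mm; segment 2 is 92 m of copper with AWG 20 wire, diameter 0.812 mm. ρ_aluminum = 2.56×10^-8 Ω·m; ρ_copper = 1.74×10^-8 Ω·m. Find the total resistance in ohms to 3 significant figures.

22.2 Ω

Segment 1: A = π(0.812/2 mm)² = π(4.0600e-04 m)² = 5.178e-07 m²
R₁ = ρL/A = (2.56×10^-8)(387)/(5.178e-07) = 19.13 Ω
R₂ = (1.74×10^-8)(92)/(5.178e-07) = 3.091 Ω
R = R₁ + R₂ = 22.2 Ω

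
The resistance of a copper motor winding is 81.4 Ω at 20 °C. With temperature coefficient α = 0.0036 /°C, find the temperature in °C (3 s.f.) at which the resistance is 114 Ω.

R = R₀(1 + α(T − T₀)) ⇒ T = T₀ + (R/R₀ − 1)/α
T = 20 + (114/81.4 − 1)/0.0036 = 20 + (0.4005)/0.0036 = 131 °C

131 °C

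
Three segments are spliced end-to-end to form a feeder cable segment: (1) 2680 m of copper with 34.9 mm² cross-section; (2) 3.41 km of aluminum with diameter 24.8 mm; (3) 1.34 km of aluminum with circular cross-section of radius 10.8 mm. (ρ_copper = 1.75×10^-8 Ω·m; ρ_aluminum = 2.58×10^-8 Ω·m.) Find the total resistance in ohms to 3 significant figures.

1.62 Ω

Seg 1: A = 34.9 mm² = 3.490e-05 m²
R_1 = (1.75×10^-8)(2680)/(3.490e-05) = 1.344 Ω
Seg 2: A = π(d/2)² = π(1.2400e-02 m)² = 4.831e-04 m²
R_2 = (2.58×10^-8)(3410)/(4.831e-04) = 0.1821 Ω
Seg 3: A = πr² = π(1.0800e-02 m)² = 3.664e-04 m²
R_3 = (2.58×10^-8)(1340)/(3.664e-04) = 0.09435 Ω
R_total = R_1 + R_2 + R_3 = 1.62 Ω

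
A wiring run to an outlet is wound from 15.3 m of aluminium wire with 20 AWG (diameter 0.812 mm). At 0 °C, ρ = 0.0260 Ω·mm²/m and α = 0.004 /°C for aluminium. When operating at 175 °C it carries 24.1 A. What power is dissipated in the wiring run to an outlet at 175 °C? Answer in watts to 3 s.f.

ρ = 0.0260 Ω·mm²/m = 2.60×10^-8 Ω·m
A = π(0.812/2 mm)² = π(4.0600e-04 m)² = 5.178e-07 m²
R₍0₎ = ρL/A = (2.60×10^-8)(15.3)/(5.178e-07) = 0.7682 Ω
R₍175₎ = R₍0₎(1 + αΔT) = 0.7682 × (1 + 0.004×175) = 1.306 Ω
P = I²R = (24.1)² × 1.306 = 758 W

758 W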